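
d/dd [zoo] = 0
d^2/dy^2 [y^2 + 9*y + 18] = 2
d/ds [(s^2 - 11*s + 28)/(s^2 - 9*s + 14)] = 2/(s^2 - 4*s + 4)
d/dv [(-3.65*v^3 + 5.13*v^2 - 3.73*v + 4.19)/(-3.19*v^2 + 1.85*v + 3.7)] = (11.6435*v^4 - 13.505*v^3 - 42.9232*v^2 + 64.6942*v - 21.5525)/(10.1761*v^4 - 11.803*v^3 - 20.1835*v^2 + 13.69*v + 13.69)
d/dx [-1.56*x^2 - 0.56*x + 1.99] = -3.12*x - 0.56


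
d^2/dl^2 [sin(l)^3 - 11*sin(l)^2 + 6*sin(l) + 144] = -9*sin(l)^3 + 44*sin(l)^2 - 22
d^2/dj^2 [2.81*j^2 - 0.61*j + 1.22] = 5.62000000000000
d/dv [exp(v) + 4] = exp(v)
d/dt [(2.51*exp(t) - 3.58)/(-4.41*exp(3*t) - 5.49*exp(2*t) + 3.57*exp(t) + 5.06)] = (22.1382*exp(3*t) - 33.5835*exp(2*t) - 39.3084*exp(t) + 25.4812)*exp(t)/(19.4481*exp(6*t) + 48.4218*exp(5*t) - 1.3473*exp(4*t) - 83.8278*exp(3*t) - 42.8139*exp(2*t) + 36.1284*exp(t) + 25.6036)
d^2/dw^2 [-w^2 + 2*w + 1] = -2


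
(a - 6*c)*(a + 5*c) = a^2 - a*c - 30*c^2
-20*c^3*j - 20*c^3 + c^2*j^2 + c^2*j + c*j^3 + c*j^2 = (-4*c + j)*(5*c + j)*(c*j + c)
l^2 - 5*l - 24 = (l - 8)*(l + 3)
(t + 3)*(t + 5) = t^2 + 8*t + 15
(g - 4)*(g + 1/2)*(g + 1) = g^3 - 5*g^2/2 - 11*g/2 - 2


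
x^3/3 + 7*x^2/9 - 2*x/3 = x*(x/3 + 1)*(x - 2/3)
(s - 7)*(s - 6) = s^2 - 13*s + 42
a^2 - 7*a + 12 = (a - 4)*(a - 3)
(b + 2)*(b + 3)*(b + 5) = b^3 + 10*b^2 + 31*b + 30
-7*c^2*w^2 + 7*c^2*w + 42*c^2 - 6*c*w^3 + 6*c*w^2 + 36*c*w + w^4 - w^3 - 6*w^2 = (-7*c + w)*(c + w)*(w - 3)*(w + 2)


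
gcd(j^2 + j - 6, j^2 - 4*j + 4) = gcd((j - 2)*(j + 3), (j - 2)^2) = j - 2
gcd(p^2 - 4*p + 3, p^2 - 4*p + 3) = p^2 - 4*p + 3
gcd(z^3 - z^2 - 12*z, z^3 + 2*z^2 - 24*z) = z^2 - 4*z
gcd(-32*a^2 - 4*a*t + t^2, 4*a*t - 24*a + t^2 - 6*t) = 4*a + t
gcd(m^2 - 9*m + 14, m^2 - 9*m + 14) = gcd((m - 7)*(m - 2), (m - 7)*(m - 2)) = m^2 - 9*m + 14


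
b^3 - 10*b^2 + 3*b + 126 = (b - 7)*(b - 6)*(b + 3)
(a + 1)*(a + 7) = a^2 + 8*a + 7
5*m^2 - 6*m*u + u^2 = (-5*m + u)*(-m + u)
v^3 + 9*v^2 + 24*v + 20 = (v + 2)^2*(v + 5)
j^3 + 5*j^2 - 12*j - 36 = (j - 3)*(j + 2)*(j + 6)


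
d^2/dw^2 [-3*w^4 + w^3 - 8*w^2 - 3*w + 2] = -36*w^2 + 6*w - 16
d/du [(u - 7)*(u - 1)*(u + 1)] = 3*u^2 - 14*u - 1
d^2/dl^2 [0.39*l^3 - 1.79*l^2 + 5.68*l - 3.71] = 2.34*l - 3.58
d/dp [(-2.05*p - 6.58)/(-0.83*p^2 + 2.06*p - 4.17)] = (-1.7015*p^2 - 10.9228*p + 22.1033)/(0.6889*p^4 - 3.4196*p^3 + 11.1658*p^2 - 17.1804*p + 17.3889)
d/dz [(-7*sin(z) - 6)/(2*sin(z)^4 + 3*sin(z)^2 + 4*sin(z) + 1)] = (42*(1 - cos(z)^2)^2 + 72*sin(z) - 12*sin(3*z) - 21*cos(z)^2 + 38)*cos(z)/(2*(1 - cos(z)^2)^2 + 4*sin(z) - 3*cos(z)^2 + 4)^2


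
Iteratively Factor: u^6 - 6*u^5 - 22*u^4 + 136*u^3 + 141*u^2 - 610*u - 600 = (u + 4)*(u^5 - 10*u^4 + 18*u^3 + 64*u^2 - 115*u - 150) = (u - 3)*(u + 4)*(u^4 - 7*u^3 - 3*u^2 + 55*u + 50) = (u - 5)*(u - 3)*(u + 4)*(u^3 - 2*u^2 - 13*u - 10) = (u - 5)^2*(u - 3)*(u + 4)*(u^2 + 3*u + 2) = (u - 5)^2*(u - 3)*(u + 1)*(u + 4)*(u + 2)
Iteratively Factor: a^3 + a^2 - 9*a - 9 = (a + 3)*(a^2 - 2*a - 3) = (a + 1)*(a + 3)*(a - 3)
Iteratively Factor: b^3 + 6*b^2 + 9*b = (b)*(b^2 + 6*b + 9) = b*(b + 3)*(b + 3)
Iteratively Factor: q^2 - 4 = (q + 2)*(q - 2)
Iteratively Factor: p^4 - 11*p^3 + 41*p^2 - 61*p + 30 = (p - 2)*(p^3 - 9*p^2 + 23*p - 15) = (p - 3)*(p - 2)*(p^2 - 6*p + 5) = (p - 3)*(p - 2)*(p - 1)*(p - 5)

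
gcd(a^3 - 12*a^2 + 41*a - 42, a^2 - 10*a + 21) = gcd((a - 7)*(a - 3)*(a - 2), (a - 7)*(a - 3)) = a^2 - 10*a + 21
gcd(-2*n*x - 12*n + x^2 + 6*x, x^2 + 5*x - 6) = x + 6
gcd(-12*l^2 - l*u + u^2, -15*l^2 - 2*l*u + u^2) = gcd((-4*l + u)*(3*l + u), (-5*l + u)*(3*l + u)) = 3*l + u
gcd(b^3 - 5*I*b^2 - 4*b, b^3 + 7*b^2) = b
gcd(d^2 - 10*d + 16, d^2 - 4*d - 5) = 1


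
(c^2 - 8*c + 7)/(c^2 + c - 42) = (c^2 - 8*c + 7)/(c^2 + c - 42)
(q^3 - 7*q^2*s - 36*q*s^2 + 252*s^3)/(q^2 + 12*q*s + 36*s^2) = (q^2 - 13*q*s + 42*s^2)/(q + 6*s)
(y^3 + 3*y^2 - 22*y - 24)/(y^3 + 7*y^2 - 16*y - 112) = (y^2 + 7*y + 6)/(y^2 + 11*y + 28)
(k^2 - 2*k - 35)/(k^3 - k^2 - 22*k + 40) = (k - 7)/(k^2 - 6*k + 8)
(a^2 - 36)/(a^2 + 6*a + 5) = (a^2 - 36)/(a^2 + 6*a + 5)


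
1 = 1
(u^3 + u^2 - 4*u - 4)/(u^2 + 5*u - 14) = (u^2 + 3*u + 2)/(u + 7)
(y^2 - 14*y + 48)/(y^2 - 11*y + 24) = (y - 6)/(y - 3)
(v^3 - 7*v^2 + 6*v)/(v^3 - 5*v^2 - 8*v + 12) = v/(v + 2)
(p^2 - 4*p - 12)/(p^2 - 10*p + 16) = (p^2 - 4*p - 12)/(p^2 - 10*p + 16)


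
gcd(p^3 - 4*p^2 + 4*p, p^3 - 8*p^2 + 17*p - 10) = p - 2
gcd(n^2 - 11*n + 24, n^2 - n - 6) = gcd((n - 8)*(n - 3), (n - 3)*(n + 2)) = n - 3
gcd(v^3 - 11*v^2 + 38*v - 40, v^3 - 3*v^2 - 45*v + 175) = v - 5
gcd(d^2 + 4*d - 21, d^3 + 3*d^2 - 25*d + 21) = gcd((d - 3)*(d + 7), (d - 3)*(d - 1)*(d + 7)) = d^2 + 4*d - 21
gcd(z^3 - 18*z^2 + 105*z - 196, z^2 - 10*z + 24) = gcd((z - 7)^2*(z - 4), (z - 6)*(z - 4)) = z - 4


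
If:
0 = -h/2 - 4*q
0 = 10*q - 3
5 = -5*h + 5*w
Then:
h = -12/5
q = 3/10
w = -7/5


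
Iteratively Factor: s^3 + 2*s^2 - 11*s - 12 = (s - 3)*(s^2 + 5*s + 4) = (s - 3)*(s + 4)*(s + 1)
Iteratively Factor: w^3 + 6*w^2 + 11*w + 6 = (w + 2)*(w^2 + 4*w + 3) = (w + 2)*(w + 3)*(w + 1)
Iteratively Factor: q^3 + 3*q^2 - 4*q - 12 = (q - 2)*(q^2 + 5*q + 6) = (q - 2)*(q + 2)*(q + 3)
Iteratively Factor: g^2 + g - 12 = (g + 4)*(g - 3)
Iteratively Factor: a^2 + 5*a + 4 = (a + 1)*(a + 4)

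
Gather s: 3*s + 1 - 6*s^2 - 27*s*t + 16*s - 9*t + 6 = -6*s^2 + s*(19 - 27*t) - 9*t + 7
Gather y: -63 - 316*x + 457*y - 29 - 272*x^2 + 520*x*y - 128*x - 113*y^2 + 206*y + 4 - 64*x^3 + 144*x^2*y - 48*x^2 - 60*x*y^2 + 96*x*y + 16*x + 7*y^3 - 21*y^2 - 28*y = -64*x^3 - 320*x^2 - 428*x + 7*y^3 + y^2*(-60*x - 134) + y*(144*x^2 + 616*x + 635) - 88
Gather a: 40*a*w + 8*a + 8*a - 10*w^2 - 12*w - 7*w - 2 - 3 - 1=a*(40*w + 16) - 10*w^2 - 19*w - 6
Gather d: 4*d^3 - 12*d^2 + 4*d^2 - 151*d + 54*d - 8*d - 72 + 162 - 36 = 4*d^3 - 8*d^2 - 105*d + 54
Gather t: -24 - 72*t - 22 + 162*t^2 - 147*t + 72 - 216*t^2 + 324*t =-54*t^2 + 105*t + 26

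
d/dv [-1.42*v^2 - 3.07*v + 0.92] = -2.84*v - 3.07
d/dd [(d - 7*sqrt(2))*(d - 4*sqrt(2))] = 2*d - 11*sqrt(2)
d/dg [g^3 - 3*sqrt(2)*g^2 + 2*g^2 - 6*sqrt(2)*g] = 3*g^2 - 6*sqrt(2)*g + 4*g - 6*sqrt(2)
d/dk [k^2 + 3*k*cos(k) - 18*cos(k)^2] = -3*k*sin(k) + 2*k + 18*sin(2*k) + 3*cos(k)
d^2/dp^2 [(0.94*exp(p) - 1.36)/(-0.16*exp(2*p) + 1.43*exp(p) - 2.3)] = (-0.024064*exp(4*p) - 0.0758079999999999*exp(3*p) + 1.142016*exp(2*p) - 2.312516*exp(p) - 0.499559999999999)*exp(p)/(0.004096*exp(6*p) - 0.109824*exp(5*p) + 1.158192*exp(4*p) - 6.081647*exp(3*p) + 16.64901*exp(2*p) - 22.6941*exp(p) + 12.167)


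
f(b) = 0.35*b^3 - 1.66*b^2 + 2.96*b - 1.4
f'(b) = 1.05*b^2 - 3.32*b + 2.96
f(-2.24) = -20.29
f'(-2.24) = 15.67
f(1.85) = 0.61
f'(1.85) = 0.41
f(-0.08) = -1.65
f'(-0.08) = 3.23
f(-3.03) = -35.35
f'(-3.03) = 22.66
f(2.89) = 1.74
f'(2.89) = 2.13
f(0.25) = -0.76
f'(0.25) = 2.20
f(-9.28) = -451.54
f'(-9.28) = 124.19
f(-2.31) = -21.41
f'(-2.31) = 16.23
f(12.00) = 399.88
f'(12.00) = 114.32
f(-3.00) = -34.67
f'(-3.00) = 22.37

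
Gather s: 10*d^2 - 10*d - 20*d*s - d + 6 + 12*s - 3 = 10*d^2 - 11*d + s*(12 - 20*d) + 3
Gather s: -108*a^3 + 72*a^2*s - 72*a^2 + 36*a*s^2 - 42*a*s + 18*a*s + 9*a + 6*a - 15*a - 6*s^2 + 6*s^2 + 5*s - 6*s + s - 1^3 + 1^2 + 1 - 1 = -108*a^3 - 72*a^2 + 36*a*s^2 + s*(72*a^2 - 24*a)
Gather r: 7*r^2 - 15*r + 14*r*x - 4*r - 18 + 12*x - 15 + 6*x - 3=7*r^2 + r*(14*x - 19) + 18*x - 36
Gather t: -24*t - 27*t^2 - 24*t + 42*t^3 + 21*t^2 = 42*t^3 - 6*t^2 - 48*t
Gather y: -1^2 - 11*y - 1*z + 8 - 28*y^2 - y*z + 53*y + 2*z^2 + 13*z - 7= -28*y^2 + y*(42 - z) + 2*z^2 + 12*z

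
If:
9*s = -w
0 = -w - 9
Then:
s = 1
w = -9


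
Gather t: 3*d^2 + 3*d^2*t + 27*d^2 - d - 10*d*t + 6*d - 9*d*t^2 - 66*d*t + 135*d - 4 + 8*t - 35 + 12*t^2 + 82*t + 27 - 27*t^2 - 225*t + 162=30*d^2 + 140*d + t^2*(-9*d - 15) + t*(3*d^2 - 76*d - 135) + 150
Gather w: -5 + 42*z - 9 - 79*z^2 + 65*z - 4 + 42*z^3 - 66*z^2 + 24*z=42*z^3 - 145*z^2 + 131*z - 18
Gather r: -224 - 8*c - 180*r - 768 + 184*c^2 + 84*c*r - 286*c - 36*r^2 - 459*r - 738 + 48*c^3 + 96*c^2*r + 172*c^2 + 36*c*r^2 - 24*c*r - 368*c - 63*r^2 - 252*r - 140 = 48*c^3 + 356*c^2 - 662*c + r^2*(36*c - 99) + r*(96*c^2 + 60*c - 891) - 1870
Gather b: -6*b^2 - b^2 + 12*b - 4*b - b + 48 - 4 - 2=-7*b^2 + 7*b + 42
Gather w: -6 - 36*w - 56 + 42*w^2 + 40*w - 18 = 42*w^2 + 4*w - 80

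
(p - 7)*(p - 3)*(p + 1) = p^3 - 9*p^2 + 11*p + 21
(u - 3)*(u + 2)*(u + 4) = u^3 + 3*u^2 - 10*u - 24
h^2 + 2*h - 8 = (h - 2)*(h + 4)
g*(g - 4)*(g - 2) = g^3 - 6*g^2 + 8*g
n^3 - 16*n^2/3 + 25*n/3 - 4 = (n - 3)*(n - 4/3)*(n - 1)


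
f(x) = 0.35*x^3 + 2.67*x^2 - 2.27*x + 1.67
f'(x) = 1.05*x^2 + 5.34*x - 2.27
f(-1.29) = 8.29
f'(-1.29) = -7.41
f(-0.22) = 2.29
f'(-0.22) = -3.39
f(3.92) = 54.88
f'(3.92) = 34.80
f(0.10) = 1.47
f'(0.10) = -1.73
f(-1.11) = 7.00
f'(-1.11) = -6.90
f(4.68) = 85.40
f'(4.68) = 45.72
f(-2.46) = 18.20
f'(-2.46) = -9.05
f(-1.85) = 12.79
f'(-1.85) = -8.56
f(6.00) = 159.77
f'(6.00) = 67.57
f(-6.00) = 35.81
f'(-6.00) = 3.49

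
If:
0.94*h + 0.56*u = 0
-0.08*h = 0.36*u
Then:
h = 0.00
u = 0.00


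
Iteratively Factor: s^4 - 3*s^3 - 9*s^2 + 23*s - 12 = (s - 1)*(s^3 - 2*s^2 - 11*s + 12) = (s - 1)^2*(s^2 - s - 12) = (s - 1)^2*(s + 3)*(s - 4)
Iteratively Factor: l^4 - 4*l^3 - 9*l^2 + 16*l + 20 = (l + 2)*(l^3 - 6*l^2 + 3*l + 10) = (l - 2)*(l + 2)*(l^2 - 4*l - 5) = (l - 5)*(l - 2)*(l + 2)*(l + 1)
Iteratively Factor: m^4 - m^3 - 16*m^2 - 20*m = (m + 2)*(m^3 - 3*m^2 - 10*m) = m*(m + 2)*(m^2 - 3*m - 10) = m*(m + 2)^2*(m - 5)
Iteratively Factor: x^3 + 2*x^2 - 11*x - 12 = (x - 3)*(x^2 + 5*x + 4) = (x - 3)*(x + 4)*(x + 1)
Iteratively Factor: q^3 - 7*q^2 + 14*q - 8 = (q - 1)*(q^2 - 6*q + 8) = (q - 2)*(q - 1)*(q - 4)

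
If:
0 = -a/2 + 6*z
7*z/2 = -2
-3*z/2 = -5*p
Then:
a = -48/7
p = -6/35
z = -4/7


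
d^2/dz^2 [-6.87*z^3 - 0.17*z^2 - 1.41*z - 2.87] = -41.22*z - 0.34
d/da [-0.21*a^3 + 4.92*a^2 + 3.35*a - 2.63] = -0.63*a^2 + 9.84*a + 3.35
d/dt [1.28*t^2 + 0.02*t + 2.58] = 2.56*t + 0.02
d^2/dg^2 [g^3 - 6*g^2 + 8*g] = 6*g - 12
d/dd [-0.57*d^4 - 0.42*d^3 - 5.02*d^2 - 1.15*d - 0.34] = -2.28*d^3 - 1.26*d^2 - 10.04*d - 1.15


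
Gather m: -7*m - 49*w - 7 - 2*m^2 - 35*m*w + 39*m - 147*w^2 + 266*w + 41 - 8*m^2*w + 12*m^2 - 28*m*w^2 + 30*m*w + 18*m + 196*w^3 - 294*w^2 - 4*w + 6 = m^2*(10 - 8*w) + m*(-28*w^2 - 5*w + 50) + 196*w^3 - 441*w^2 + 213*w + 40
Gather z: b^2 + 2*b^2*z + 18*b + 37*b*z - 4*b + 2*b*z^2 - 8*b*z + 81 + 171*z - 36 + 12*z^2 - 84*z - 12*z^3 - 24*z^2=b^2 + 14*b - 12*z^3 + z^2*(2*b - 12) + z*(2*b^2 + 29*b + 87) + 45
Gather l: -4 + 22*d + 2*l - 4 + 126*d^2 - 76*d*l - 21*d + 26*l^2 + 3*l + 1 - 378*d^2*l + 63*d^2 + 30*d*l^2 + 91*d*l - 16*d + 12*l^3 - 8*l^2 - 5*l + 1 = 189*d^2 - 15*d + 12*l^3 + l^2*(30*d + 18) + l*(-378*d^2 + 15*d) - 6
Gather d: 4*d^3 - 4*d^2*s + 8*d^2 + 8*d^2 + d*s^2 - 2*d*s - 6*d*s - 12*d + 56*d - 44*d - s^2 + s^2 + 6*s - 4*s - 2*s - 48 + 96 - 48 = 4*d^3 + d^2*(16 - 4*s) + d*(s^2 - 8*s)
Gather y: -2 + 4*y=4*y - 2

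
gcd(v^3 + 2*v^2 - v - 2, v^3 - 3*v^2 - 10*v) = v + 2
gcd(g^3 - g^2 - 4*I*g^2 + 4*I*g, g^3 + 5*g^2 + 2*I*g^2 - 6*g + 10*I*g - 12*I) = g - 1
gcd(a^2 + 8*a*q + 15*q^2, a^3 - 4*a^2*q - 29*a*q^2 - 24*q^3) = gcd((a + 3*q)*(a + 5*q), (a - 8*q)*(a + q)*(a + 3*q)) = a + 3*q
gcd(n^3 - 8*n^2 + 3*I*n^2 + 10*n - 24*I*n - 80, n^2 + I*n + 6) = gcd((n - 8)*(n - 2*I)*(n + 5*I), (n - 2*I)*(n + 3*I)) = n - 2*I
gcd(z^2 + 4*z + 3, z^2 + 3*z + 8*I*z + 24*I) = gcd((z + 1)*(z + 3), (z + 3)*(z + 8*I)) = z + 3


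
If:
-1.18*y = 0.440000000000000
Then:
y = -0.37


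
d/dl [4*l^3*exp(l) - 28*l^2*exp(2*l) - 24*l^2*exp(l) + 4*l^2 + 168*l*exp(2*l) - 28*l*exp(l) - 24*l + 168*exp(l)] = 4*l^3*exp(l) - 56*l^2*exp(2*l) - 12*l^2*exp(l) + 280*l*exp(2*l) - 76*l*exp(l) + 8*l + 168*exp(2*l) + 140*exp(l) - 24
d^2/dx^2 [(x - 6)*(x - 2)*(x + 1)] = 6*x - 14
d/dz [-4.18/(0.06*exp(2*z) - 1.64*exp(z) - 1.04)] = (0.5016*exp(z) - 6.8552)*exp(z)/(-0.06*exp(2*z) + 1.64*exp(z) + 1.04)^2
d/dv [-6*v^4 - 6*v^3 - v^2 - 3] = 2*v*(-12*v^2 - 9*v - 1)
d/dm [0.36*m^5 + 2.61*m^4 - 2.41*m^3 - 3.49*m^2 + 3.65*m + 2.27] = 1.8*m^4 + 10.44*m^3 - 7.23*m^2 - 6.98*m + 3.65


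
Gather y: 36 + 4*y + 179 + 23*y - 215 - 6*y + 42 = 21*y + 42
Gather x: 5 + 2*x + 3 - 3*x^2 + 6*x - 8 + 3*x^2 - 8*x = 0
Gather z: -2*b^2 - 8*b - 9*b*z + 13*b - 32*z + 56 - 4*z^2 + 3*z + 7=-2*b^2 + 5*b - 4*z^2 + z*(-9*b - 29) + 63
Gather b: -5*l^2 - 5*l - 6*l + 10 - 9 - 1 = -5*l^2 - 11*l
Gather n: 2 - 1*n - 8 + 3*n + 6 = 2*n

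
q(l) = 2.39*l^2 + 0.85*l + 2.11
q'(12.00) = 58.21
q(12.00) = 356.47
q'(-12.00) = -56.51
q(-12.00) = 336.07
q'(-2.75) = -12.30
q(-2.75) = 17.85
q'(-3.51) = -15.93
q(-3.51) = 28.57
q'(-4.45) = -20.42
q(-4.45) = 45.66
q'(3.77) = 18.87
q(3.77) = 39.28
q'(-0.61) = -2.07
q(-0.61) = 2.48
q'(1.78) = 9.36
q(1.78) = 11.20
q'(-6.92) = -32.23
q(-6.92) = 110.68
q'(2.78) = 14.14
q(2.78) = 22.94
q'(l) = 4.78*l + 0.85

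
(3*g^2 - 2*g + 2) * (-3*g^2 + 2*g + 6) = -9*g^4 + 12*g^3 + 8*g^2 - 8*g + 12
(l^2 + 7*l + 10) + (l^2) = 2*l^2 + 7*l + 10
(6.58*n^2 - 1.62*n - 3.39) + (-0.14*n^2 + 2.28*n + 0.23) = 6.44*n^2 + 0.66*n - 3.16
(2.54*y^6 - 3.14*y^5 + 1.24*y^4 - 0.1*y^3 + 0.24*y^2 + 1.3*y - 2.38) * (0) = 0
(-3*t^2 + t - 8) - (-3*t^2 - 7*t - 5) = 8*t - 3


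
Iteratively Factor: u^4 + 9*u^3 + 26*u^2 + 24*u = (u)*(u^3 + 9*u^2 + 26*u + 24) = u*(u + 4)*(u^2 + 5*u + 6) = u*(u + 3)*(u + 4)*(u + 2)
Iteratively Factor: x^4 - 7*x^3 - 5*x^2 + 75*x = (x + 3)*(x^3 - 10*x^2 + 25*x) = (x - 5)*(x + 3)*(x^2 - 5*x) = x*(x - 5)*(x + 3)*(x - 5)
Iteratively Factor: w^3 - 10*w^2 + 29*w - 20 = (w - 4)*(w^2 - 6*w + 5) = (w - 4)*(w - 1)*(w - 5)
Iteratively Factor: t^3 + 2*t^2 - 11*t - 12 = (t + 4)*(t^2 - 2*t - 3) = (t - 3)*(t + 4)*(t + 1)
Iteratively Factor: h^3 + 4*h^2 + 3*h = (h)*(h^2 + 4*h + 3) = h*(h + 1)*(h + 3)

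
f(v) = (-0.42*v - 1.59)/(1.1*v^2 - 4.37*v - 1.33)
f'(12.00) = 0.01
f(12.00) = -0.06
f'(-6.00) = -0.00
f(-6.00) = 0.01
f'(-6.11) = -0.00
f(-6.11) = 0.01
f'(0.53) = -0.40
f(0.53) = 0.54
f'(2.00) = 0.08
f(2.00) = 0.43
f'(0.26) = -0.95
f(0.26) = 0.71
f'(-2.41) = -0.05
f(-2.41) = -0.04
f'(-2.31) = -0.06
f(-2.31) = -0.04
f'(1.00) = -0.11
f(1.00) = 0.44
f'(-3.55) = -0.02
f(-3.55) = -0.00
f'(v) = (4.37 - 2.2*v)*(-0.42*v - 1.59)/(1.1*v^2 - 4.37*v - 1.33)^2 - 0.42/(1.1*v^2 - 4.37*v - 1.33) = (0.462*v^2 + 3.498*v - 6.3897)/(1.21*v^4 - 9.614*v^3 + 16.1709*v^2 + 11.6242*v + 1.7689)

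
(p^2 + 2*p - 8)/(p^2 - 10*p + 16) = (p + 4)/(p - 8)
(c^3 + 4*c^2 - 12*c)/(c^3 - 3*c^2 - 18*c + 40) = c*(c + 6)/(c^2 - c - 20)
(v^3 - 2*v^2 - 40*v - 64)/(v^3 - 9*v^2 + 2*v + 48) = (v + 4)/(v - 3)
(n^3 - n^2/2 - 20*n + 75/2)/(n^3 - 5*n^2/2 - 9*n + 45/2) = (n + 5)/(n + 3)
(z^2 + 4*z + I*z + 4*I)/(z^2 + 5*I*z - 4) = (z + 4)/(z + 4*I)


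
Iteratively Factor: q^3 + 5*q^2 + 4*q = (q)*(q^2 + 5*q + 4) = q*(q + 4)*(q + 1)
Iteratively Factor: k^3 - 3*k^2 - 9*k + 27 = (k + 3)*(k^2 - 6*k + 9) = (k - 3)*(k + 3)*(k - 3)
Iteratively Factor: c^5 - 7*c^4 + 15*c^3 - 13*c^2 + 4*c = (c)*(c^4 - 7*c^3 + 15*c^2 - 13*c + 4) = c*(c - 1)*(c^3 - 6*c^2 + 9*c - 4) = c*(c - 1)^2*(c^2 - 5*c + 4) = c*(c - 1)^3*(c - 4)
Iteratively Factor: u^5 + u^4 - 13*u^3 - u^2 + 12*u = (u)*(u^4 + u^3 - 13*u^2 - u + 12) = u*(u + 4)*(u^3 - 3*u^2 - u + 3) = u*(u - 1)*(u + 4)*(u^2 - 2*u - 3) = u*(u - 3)*(u - 1)*(u + 4)*(u + 1)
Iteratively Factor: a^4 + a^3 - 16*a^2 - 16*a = (a - 4)*(a^3 + 5*a^2 + 4*a) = (a - 4)*(a + 4)*(a^2 + a) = a*(a - 4)*(a + 4)*(a + 1)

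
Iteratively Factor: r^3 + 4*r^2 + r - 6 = (r - 1)*(r^2 + 5*r + 6) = (r - 1)*(r + 3)*(r + 2)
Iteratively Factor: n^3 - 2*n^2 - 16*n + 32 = (n - 2)*(n^2 - 16) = (n - 2)*(n + 4)*(n - 4)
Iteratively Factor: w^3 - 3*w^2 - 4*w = (w - 4)*(w^2 + w) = w*(w - 4)*(w + 1)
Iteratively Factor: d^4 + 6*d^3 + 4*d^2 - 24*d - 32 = (d - 2)*(d^3 + 8*d^2 + 20*d + 16) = (d - 2)*(d + 2)*(d^2 + 6*d + 8) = (d - 2)*(d + 2)^2*(d + 4)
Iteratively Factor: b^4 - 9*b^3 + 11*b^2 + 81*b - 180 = (b - 3)*(b^3 - 6*b^2 - 7*b + 60) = (b - 4)*(b - 3)*(b^2 - 2*b - 15) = (b - 5)*(b - 4)*(b - 3)*(b + 3)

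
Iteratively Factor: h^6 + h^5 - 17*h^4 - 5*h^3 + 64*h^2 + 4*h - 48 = (h + 2)*(h^5 - h^4 - 15*h^3 + 25*h^2 + 14*h - 24) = (h - 2)*(h + 2)*(h^4 + h^3 - 13*h^2 - h + 12) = (h - 2)*(h + 2)*(h + 4)*(h^3 - 3*h^2 - h + 3) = (h - 2)*(h + 1)*(h + 2)*(h + 4)*(h^2 - 4*h + 3) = (h - 3)*(h - 2)*(h + 1)*(h + 2)*(h + 4)*(h - 1)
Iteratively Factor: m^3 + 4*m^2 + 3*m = (m)*(m^2 + 4*m + 3) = m*(m + 1)*(m + 3)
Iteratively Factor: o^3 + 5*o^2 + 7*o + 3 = (o + 1)*(o^2 + 4*o + 3) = (o + 1)^2*(o + 3)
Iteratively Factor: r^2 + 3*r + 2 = (r + 1)*(r + 2)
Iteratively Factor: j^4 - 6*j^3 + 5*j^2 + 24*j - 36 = (j - 3)*(j^3 - 3*j^2 - 4*j + 12) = (j - 3)^2*(j^2 - 4) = (j - 3)^2*(j - 2)*(j + 2)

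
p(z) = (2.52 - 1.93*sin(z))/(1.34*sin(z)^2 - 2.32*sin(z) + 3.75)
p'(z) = (2.52 - 1.93*sin(z))*(-2.68*sin(z)*cos(z) + 2.32*cos(z))/(1.34*sin(z)^2 - 2.32*sin(z) + 3.75)^2 - 1.93*cos(z)/(1.34*sin(z)^2 - 2.32*sin(z) + 3.75)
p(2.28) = 0.38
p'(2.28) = 0.43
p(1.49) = 0.22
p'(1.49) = -0.06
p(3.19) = 0.68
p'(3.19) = 0.07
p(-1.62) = 0.60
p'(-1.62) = -0.01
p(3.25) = 0.68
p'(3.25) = 0.04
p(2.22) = 0.36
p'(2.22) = 0.41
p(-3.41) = 0.62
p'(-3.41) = 0.28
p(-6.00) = 0.62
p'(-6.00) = -0.29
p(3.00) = 0.65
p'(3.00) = 0.19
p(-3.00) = 0.68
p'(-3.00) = 0.02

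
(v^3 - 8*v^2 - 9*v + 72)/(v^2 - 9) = v - 8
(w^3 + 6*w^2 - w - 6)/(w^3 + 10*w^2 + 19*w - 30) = (w + 1)/(w + 5)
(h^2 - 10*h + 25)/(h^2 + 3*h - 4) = (h^2 - 10*h + 25)/(h^2 + 3*h - 4)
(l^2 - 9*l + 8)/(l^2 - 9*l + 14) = (l^2 - 9*l + 8)/(l^2 - 9*l + 14)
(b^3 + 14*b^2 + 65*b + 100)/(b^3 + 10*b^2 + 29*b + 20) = (b + 5)/(b + 1)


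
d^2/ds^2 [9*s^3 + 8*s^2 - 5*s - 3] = 54*s + 16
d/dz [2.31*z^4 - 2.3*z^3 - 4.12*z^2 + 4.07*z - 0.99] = 9.24*z^3 - 6.9*z^2 - 8.24*z + 4.07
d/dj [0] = 0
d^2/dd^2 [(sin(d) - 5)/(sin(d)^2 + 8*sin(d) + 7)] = (-9*(1 - cos(2*d))^2/4 + 371*sin(d)/4 - 29*sin(3*d)/4 - 143*cos(2*d)/2 + cos(4*d) - 1223/2)/((sin(d) + 1)^2*(sin(d) + 7)^3)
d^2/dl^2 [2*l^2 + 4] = 4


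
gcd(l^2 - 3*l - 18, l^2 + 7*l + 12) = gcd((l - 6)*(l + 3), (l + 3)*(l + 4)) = l + 3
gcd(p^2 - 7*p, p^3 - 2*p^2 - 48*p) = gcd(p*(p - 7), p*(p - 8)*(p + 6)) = p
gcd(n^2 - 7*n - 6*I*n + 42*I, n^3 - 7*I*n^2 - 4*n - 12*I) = n - 6*I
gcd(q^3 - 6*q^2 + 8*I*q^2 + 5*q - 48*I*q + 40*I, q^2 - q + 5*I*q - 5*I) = q - 1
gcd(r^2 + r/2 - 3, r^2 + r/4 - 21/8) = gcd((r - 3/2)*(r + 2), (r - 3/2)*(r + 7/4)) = r - 3/2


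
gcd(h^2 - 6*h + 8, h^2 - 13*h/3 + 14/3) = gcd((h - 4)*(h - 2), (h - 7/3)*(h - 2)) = h - 2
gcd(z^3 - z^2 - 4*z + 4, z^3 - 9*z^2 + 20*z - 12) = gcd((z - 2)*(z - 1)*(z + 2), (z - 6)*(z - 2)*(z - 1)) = z^2 - 3*z + 2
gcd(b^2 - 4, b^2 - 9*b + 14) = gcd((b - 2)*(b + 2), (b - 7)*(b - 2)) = b - 2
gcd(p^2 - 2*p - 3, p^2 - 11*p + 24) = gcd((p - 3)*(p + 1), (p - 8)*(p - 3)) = p - 3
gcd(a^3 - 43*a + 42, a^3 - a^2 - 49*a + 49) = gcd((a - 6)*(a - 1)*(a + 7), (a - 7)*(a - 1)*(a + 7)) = a^2 + 6*a - 7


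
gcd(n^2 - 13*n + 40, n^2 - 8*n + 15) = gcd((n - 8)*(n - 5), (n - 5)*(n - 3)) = n - 5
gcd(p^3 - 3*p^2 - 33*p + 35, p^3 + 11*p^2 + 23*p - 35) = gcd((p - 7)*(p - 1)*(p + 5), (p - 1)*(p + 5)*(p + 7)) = p^2 + 4*p - 5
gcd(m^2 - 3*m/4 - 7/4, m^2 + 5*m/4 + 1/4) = m + 1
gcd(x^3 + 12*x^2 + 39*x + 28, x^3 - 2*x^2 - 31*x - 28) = x^2 + 5*x + 4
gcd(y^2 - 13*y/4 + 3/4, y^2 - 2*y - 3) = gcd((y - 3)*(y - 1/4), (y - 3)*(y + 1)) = y - 3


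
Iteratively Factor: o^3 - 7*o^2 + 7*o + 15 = (o - 5)*(o^2 - 2*o - 3) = (o - 5)*(o + 1)*(o - 3)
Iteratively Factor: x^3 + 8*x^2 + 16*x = (x + 4)*(x^2 + 4*x) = (x + 4)^2*(x)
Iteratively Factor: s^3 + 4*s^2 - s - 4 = (s + 4)*(s^2 - 1) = (s - 1)*(s + 4)*(s + 1)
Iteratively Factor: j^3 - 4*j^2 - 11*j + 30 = (j - 2)*(j^2 - 2*j - 15) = (j - 2)*(j + 3)*(j - 5)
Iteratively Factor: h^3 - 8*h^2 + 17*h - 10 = (h - 5)*(h^2 - 3*h + 2) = (h - 5)*(h - 2)*(h - 1)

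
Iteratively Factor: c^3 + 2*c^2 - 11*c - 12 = (c - 3)*(c^2 + 5*c + 4) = (c - 3)*(c + 4)*(c + 1)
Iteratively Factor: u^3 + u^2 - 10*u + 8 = (u + 4)*(u^2 - 3*u + 2) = (u - 2)*(u + 4)*(u - 1)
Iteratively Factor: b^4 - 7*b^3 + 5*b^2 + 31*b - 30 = (b - 1)*(b^3 - 6*b^2 - b + 30) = (b - 1)*(b + 2)*(b^2 - 8*b + 15) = (b - 3)*(b - 1)*(b + 2)*(b - 5)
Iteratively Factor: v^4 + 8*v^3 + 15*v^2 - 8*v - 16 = (v + 4)*(v^3 + 4*v^2 - v - 4) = (v - 1)*(v + 4)*(v^2 + 5*v + 4) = (v - 1)*(v + 1)*(v + 4)*(v + 4)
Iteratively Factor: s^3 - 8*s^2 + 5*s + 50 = (s - 5)*(s^2 - 3*s - 10) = (s - 5)*(s + 2)*(s - 5)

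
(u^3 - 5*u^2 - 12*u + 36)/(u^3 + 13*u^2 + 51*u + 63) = (u^2 - 8*u + 12)/(u^2 + 10*u + 21)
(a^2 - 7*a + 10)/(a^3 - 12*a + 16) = (a - 5)/(a^2 + 2*a - 8)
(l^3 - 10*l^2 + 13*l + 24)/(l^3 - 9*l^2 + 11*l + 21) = (l - 8)/(l - 7)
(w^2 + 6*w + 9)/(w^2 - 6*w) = (w^2 + 6*w + 9)/(w*(w - 6))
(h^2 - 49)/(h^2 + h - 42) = (h - 7)/(h - 6)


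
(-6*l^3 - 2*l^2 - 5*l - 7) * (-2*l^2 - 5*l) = 12*l^5 + 34*l^4 + 20*l^3 + 39*l^2 + 35*l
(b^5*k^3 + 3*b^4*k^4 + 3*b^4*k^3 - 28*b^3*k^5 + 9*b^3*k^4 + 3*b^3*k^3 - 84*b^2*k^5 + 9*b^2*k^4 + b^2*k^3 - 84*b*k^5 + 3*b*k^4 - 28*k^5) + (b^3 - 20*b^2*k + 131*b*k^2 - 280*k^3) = b^5*k^3 + 3*b^4*k^4 + 3*b^4*k^3 - 28*b^3*k^5 + 9*b^3*k^4 + 3*b^3*k^3 + b^3 - 84*b^2*k^5 + 9*b^2*k^4 + b^2*k^3 - 20*b^2*k - 84*b*k^5 + 3*b*k^4 + 131*b*k^2 - 28*k^5 - 280*k^3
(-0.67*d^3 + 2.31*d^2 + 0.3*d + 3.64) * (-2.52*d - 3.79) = 1.6884*d^4 - 3.2819*d^3 - 9.5109*d^2 - 10.3098*d - 13.7956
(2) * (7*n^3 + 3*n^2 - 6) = 14*n^3 + 6*n^2 - 12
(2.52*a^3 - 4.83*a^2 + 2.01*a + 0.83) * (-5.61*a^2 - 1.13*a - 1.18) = -14.1372*a^5 + 24.2487*a^4 - 8.7918*a^3 - 1.2282*a^2 - 3.3097*a - 0.9794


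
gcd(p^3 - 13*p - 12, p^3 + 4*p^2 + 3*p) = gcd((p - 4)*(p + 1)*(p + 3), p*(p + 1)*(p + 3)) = p^2 + 4*p + 3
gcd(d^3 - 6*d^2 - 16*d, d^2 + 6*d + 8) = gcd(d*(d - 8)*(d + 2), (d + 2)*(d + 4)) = d + 2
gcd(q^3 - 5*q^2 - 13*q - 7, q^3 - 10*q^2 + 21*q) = q - 7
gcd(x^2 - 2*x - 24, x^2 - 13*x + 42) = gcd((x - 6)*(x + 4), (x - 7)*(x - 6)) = x - 6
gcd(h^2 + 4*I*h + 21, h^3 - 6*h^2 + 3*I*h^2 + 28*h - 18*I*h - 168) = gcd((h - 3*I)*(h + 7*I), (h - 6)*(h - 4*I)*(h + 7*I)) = h + 7*I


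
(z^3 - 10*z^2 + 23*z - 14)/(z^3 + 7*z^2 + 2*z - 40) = (z^2 - 8*z + 7)/(z^2 + 9*z + 20)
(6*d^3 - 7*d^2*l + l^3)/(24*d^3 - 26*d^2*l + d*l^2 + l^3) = (6*d^2 - d*l - l^2)/(24*d^2 - 2*d*l - l^2)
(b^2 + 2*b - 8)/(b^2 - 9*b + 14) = (b + 4)/(b - 7)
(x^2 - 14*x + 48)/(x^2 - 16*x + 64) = (x - 6)/(x - 8)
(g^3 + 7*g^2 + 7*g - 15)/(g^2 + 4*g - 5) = g + 3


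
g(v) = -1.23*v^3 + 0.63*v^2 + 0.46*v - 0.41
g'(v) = -3.69*v^2 + 1.26*v + 0.46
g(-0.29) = -0.46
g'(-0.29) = -0.22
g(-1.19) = 2.01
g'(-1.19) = -6.26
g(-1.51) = 4.57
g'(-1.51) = -9.86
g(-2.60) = 24.27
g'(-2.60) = -27.76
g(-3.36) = 51.81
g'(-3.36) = -45.43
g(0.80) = -0.27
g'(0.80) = -0.89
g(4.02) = -68.29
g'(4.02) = -54.11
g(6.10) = -253.35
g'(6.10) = -129.16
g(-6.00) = 285.19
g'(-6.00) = -139.94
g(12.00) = -2029.61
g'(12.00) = -515.78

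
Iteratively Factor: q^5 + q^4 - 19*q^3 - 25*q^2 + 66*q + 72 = (q + 3)*(q^4 - 2*q^3 - 13*q^2 + 14*q + 24) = (q + 1)*(q + 3)*(q^3 - 3*q^2 - 10*q + 24) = (q - 4)*(q + 1)*(q + 3)*(q^2 + q - 6) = (q - 4)*(q + 1)*(q + 3)^2*(q - 2)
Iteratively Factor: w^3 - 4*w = (w + 2)*(w^2 - 2*w) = w*(w + 2)*(w - 2)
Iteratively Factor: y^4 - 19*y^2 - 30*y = (y - 5)*(y^3 + 5*y^2 + 6*y) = (y - 5)*(y + 2)*(y^2 + 3*y) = (y - 5)*(y + 2)*(y + 3)*(y)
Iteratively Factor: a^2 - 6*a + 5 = (a - 5)*(a - 1)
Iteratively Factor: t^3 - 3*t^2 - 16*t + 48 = (t - 4)*(t^2 + t - 12) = (t - 4)*(t - 3)*(t + 4)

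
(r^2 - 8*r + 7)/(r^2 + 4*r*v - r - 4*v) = (r - 7)/(r + 4*v)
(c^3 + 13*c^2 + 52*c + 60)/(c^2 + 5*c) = c + 8 + 12/c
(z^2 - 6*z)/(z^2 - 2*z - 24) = z/(z + 4)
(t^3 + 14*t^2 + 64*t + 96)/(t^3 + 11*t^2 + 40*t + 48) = (t + 6)/(t + 3)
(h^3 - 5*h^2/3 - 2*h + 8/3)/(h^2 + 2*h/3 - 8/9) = 3*(h^2 - 3*h + 2)/(3*h - 2)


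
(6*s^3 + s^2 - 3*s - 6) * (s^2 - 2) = 6*s^5 + s^4 - 15*s^3 - 8*s^2 + 6*s + 12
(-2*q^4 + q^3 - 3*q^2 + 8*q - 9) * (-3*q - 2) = 6*q^5 + q^4 + 7*q^3 - 18*q^2 + 11*q + 18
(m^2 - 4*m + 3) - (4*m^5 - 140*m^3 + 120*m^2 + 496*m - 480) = -4*m^5 + 140*m^3 - 119*m^2 - 500*m + 483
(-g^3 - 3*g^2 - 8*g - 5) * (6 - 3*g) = 3*g^4 + 3*g^3 + 6*g^2 - 33*g - 30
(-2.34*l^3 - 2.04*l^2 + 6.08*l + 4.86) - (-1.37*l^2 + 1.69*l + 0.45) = -2.34*l^3 - 0.67*l^2 + 4.39*l + 4.41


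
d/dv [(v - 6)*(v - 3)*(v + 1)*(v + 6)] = 4*v^3 - 6*v^2 - 78*v + 72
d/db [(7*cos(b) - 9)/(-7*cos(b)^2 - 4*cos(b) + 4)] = (-49*cos(b)^2 + 126*cos(b) + 8)*sin(b)/(-7*sin(b)^2 + 4*cos(b) + 3)^2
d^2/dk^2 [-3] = 0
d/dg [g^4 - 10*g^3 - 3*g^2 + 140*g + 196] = 4*g^3 - 30*g^2 - 6*g + 140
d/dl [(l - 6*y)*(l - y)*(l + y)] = 3*l^2 - 12*l*y - y^2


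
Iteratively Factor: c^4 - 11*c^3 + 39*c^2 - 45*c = (c - 3)*(c^3 - 8*c^2 + 15*c) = c*(c - 3)*(c^2 - 8*c + 15) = c*(c - 5)*(c - 3)*(c - 3)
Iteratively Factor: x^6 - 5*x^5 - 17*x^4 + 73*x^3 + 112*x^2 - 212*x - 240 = (x - 2)*(x^5 - 3*x^4 - 23*x^3 + 27*x^2 + 166*x + 120) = (x - 2)*(x + 2)*(x^4 - 5*x^3 - 13*x^2 + 53*x + 60) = (x - 4)*(x - 2)*(x + 2)*(x^3 - x^2 - 17*x - 15) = (x - 5)*(x - 4)*(x - 2)*(x + 2)*(x^2 + 4*x + 3) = (x - 5)*(x - 4)*(x - 2)*(x + 1)*(x + 2)*(x + 3)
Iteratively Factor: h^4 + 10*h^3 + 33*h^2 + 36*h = (h + 4)*(h^3 + 6*h^2 + 9*h) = h*(h + 4)*(h^2 + 6*h + 9) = h*(h + 3)*(h + 4)*(h + 3)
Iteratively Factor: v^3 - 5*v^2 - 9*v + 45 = (v - 3)*(v^2 - 2*v - 15) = (v - 5)*(v - 3)*(v + 3)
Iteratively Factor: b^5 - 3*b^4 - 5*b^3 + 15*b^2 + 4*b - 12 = (b + 1)*(b^4 - 4*b^3 - b^2 + 16*b - 12) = (b - 2)*(b + 1)*(b^3 - 2*b^2 - 5*b + 6) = (b - 3)*(b - 2)*(b + 1)*(b^2 + b - 2) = (b - 3)*(b - 2)*(b + 1)*(b + 2)*(b - 1)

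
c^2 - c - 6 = (c - 3)*(c + 2)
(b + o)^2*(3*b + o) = 3*b^3 + 7*b^2*o + 5*b*o^2 + o^3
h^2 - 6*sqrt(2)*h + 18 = (h - 3*sqrt(2))^2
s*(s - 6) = s^2 - 6*s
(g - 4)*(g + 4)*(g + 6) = g^3 + 6*g^2 - 16*g - 96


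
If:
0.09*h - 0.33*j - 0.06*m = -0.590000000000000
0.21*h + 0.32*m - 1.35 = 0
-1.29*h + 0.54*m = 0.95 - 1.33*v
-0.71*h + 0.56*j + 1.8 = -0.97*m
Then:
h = 5.74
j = 3.27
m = 0.45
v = 6.09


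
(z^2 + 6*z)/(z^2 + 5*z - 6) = z/(z - 1)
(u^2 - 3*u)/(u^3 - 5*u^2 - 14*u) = (3 - u)/(-u^2 + 5*u + 14)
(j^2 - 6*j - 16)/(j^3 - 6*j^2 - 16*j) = 1/j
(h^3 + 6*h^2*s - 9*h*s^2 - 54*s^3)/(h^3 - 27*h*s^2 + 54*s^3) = (-h - 3*s)/(-h + 3*s)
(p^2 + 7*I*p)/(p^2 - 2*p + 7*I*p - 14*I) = p/(p - 2)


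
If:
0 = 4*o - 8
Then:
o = 2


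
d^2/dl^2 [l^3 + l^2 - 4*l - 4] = 6*l + 2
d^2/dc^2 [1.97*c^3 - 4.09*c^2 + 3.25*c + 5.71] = 11.82*c - 8.18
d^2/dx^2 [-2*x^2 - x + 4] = -4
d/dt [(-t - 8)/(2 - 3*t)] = -26/(3*t - 2)^2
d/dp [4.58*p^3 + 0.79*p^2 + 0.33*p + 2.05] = 13.74*p^2 + 1.58*p + 0.33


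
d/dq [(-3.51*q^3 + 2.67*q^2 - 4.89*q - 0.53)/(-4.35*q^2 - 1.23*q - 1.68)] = (15.2685*q^4 + 8.6346*q^3 - 6.86519999999999*q^2 - 13.5822*q + 7.5633)/(18.9225*q^4 + 10.701*q^3 + 16.1289*q^2 + 4.1328*q + 2.8224)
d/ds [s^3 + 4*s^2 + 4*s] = 3*s^2 + 8*s + 4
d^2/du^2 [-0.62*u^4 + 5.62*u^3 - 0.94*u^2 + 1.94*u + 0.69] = -7.44*u^2 + 33.72*u - 1.88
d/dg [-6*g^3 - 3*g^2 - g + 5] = -18*g^2 - 6*g - 1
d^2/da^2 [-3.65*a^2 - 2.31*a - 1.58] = -7.30000000000000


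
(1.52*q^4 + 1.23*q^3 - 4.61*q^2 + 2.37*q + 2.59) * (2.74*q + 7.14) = 4.1648*q^5 + 14.223*q^4 - 3.8492*q^3 - 26.4216*q^2 + 24.0184*q + 18.4926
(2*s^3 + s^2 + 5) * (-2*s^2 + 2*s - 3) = -4*s^5 + 2*s^4 - 4*s^3 - 13*s^2 + 10*s - 15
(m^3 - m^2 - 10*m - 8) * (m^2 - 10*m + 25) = m^5 - 11*m^4 + 25*m^3 + 67*m^2 - 170*m - 200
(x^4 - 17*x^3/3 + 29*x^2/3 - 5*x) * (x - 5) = x^5 - 32*x^4/3 + 38*x^3 - 160*x^2/3 + 25*x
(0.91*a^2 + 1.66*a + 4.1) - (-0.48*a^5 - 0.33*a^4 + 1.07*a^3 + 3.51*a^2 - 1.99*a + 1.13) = 0.48*a^5 + 0.33*a^4 - 1.07*a^3 - 2.6*a^2 + 3.65*a + 2.97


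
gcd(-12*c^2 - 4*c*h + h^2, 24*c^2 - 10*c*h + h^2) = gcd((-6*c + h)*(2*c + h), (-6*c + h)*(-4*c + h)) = 6*c - h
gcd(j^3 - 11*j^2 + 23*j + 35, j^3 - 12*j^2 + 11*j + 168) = j - 7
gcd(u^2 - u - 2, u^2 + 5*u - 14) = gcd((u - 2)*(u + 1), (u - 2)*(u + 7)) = u - 2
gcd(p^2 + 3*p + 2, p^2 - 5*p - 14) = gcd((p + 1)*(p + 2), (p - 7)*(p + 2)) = p + 2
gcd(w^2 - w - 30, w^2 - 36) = w - 6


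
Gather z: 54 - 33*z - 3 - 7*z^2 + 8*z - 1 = -7*z^2 - 25*z + 50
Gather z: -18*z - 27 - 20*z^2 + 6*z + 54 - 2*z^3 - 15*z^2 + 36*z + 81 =-2*z^3 - 35*z^2 + 24*z + 108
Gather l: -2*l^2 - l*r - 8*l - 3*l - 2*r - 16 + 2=-2*l^2 + l*(-r - 11) - 2*r - 14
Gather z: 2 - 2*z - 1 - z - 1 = -3*z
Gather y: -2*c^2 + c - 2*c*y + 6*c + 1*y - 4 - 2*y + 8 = -2*c^2 + 7*c + y*(-2*c - 1) + 4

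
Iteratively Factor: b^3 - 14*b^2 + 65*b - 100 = (b - 5)*(b^2 - 9*b + 20) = (b - 5)*(b - 4)*(b - 5)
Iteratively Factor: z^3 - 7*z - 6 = (z - 3)*(z^2 + 3*z + 2) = (z - 3)*(z + 2)*(z + 1)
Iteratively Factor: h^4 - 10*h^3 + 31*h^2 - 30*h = (h - 2)*(h^3 - 8*h^2 + 15*h) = (h - 5)*(h - 2)*(h^2 - 3*h) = (h - 5)*(h - 3)*(h - 2)*(h)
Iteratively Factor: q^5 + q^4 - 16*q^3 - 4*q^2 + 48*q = (q + 4)*(q^4 - 3*q^3 - 4*q^2 + 12*q) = (q - 2)*(q + 4)*(q^3 - q^2 - 6*q) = (q - 3)*(q - 2)*(q + 4)*(q^2 + 2*q) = q*(q - 3)*(q - 2)*(q + 4)*(q + 2)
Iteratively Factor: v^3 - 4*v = (v - 2)*(v^2 + 2*v) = v*(v - 2)*(v + 2)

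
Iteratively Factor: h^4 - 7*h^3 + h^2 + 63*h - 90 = (h - 2)*(h^3 - 5*h^2 - 9*h + 45) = (h - 2)*(h + 3)*(h^2 - 8*h + 15) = (h - 3)*(h - 2)*(h + 3)*(h - 5)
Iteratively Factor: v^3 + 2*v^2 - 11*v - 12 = (v + 1)*(v^2 + v - 12) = (v + 1)*(v + 4)*(v - 3)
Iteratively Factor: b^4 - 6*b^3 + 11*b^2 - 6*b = (b - 2)*(b^3 - 4*b^2 + 3*b) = b*(b - 2)*(b^2 - 4*b + 3) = b*(b - 2)*(b - 1)*(b - 3)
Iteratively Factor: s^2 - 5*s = (s)*(s - 5)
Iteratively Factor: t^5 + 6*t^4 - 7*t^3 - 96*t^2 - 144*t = (t + 3)*(t^4 + 3*t^3 - 16*t^2 - 48*t) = (t + 3)^2*(t^3 - 16*t) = (t - 4)*(t + 3)^2*(t^2 + 4*t) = (t - 4)*(t + 3)^2*(t + 4)*(t)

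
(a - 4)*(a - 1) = a^2 - 5*a + 4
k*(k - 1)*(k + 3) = k^3 + 2*k^2 - 3*k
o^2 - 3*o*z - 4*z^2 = (o - 4*z)*(o + z)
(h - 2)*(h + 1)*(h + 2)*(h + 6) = h^4 + 7*h^3 + 2*h^2 - 28*h - 24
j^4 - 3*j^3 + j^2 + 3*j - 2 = (j - 2)*(j - 1)^2*(j + 1)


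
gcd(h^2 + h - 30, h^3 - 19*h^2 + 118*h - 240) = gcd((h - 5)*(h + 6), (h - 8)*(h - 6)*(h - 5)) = h - 5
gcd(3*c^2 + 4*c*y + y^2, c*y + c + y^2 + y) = c + y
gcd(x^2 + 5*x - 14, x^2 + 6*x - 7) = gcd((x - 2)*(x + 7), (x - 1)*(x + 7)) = x + 7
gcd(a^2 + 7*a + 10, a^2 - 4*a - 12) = a + 2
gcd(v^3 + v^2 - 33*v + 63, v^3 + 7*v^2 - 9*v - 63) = v^2 + 4*v - 21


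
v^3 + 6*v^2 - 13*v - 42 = (v - 3)*(v + 2)*(v + 7)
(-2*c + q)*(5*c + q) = -10*c^2 + 3*c*q + q^2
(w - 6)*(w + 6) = w^2 - 36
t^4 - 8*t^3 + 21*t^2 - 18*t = t*(t - 3)^2*(t - 2)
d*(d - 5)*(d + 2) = d^3 - 3*d^2 - 10*d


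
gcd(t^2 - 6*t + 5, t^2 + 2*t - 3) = t - 1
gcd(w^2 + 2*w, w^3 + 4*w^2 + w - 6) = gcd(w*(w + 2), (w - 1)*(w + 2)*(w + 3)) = w + 2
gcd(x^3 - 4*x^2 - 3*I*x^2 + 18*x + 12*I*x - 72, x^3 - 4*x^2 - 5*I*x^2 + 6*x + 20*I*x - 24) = x^2 + x*(-4 - 6*I) + 24*I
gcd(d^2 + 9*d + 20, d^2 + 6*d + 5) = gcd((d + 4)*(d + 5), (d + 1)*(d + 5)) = d + 5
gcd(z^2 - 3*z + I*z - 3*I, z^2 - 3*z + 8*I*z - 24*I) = z - 3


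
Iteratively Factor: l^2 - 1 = (l + 1)*(l - 1)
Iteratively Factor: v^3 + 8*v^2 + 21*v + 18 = (v + 2)*(v^2 + 6*v + 9) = (v + 2)*(v + 3)*(v + 3)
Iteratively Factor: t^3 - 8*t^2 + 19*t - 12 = (t - 4)*(t^2 - 4*t + 3) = (t - 4)*(t - 3)*(t - 1)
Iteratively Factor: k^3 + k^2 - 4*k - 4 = (k + 2)*(k^2 - k - 2) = (k - 2)*(k + 2)*(k + 1)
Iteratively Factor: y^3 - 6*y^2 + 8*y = (y)*(y^2 - 6*y + 8) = y*(y - 4)*(y - 2)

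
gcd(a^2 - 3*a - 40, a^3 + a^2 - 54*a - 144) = a - 8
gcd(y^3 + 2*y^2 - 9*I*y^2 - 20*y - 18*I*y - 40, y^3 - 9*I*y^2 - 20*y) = y^2 - 9*I*y - 20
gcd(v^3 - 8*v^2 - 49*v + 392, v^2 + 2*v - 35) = v + 7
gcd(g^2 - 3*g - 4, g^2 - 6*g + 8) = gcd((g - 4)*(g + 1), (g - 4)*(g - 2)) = g - 4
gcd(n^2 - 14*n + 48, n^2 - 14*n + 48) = n^2 - 14*n + 48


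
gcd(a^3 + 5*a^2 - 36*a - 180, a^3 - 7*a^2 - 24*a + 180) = a^2 - a - 30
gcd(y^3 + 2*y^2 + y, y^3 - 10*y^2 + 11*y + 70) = 1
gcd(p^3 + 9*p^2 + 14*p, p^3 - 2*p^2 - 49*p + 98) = p + 7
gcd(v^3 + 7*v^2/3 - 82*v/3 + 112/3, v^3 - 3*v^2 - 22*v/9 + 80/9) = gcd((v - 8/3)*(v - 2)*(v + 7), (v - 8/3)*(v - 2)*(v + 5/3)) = v^2 - 14*v/3 + 16/3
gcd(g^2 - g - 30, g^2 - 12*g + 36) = g - 6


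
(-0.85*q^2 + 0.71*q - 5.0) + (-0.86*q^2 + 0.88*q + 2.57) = -1.71*q^2 + 1.59*q - 2.43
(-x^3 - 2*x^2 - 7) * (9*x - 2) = -9*x^4 - 16*x^3 + 4*x^2 - 63*x + 14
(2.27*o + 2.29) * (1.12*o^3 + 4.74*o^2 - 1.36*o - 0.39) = 2.5424*o^4 + 13.3246*o^3 + 7.7674*o^2 - 3.9997*o - 0.8931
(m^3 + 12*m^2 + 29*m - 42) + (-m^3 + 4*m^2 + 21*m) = 16*m^2 + 50*m - 42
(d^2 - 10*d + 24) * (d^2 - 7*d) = d^4 - 17*d^3 + 94*d^2 - 168*d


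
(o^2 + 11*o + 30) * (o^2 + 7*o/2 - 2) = o^4 + 29*o^3/2 + 133*o^2/2 + 83*o - 60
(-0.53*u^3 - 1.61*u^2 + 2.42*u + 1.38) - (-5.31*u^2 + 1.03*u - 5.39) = -0.53*u^3 + 3.7*u^2 + 1.39*u + 6.77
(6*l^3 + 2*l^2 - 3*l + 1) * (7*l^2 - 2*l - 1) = 42*l^5 + 2*l^4 - 31*l^3 + 11*l^2 + l - 1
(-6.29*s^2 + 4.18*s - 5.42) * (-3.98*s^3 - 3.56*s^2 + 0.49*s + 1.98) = 25.0342*s^5 + 5.756*s^4 + 3.6087*s^3 + 8.8892*s^2 + 5.6206*s - 10.7316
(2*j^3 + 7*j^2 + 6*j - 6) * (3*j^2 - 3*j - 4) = 6*j^5 + 15*j^4 - 11*j^3 - 64*j^2 - 6*j + 24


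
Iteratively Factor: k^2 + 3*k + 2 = (k + 1)*(k + 2)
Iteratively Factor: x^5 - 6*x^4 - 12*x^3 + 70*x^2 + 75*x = (x + 1)*(x^4 - 7*x^3 - 5*x^2 + 75*x) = (x - 5)*(x + 1)*(x^3 - 2*x^2 - 15*x) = x*(x - 5)*(x + 1)*(x^2 - 2*x - 15) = x*(x - 5)*(x + 1)*(x + 3)*(x - 5)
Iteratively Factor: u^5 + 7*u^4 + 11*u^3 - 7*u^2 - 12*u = (u + 1)*(u^4 + 6*u^3 + 5*u^2 - 12*u) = (u + 1)*(u + 4)*(u^3 + 2*u^2 - 3*u) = u*(u + 1)*(u + 4)*(u^2 + 2*u - 3) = u*(u + 1)*(u + 3)*(u + 4)*(u - 1)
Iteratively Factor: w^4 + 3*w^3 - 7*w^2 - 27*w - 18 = (w - 3)*(w^3 + 6*w^2 + 11*w + 6) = (w - 3)*(w + 3)*(w^2 + 3*w + 2) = (w - 3)*(w + 1)*(w + 3)*(w + 2)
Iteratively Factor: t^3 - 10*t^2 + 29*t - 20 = (t - 5)*(t^2 - 5*t + 4) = (t - 5)*(t - 1)*(t - 4)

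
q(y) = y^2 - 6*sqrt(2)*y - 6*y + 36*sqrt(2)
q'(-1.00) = -16.49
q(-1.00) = 66.40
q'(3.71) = -7.07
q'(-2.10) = -18.69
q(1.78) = 28.30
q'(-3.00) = -20.49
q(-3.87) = 121.95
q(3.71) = 10.94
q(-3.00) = 103.37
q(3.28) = 14.16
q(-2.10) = 85.74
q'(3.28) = -7.93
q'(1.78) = -10.93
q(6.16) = -0.37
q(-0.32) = 55.65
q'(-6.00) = -26.49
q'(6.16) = -2.17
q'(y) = 2*y - 6*sqrt(2) - 6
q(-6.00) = 173.82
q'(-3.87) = -22.23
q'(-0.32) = -15.13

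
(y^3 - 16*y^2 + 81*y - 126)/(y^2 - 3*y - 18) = (y^2 - 10*y + 21)/(y + 3)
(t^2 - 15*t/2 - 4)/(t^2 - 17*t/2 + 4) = (2*t + 1)/(2*t - 1)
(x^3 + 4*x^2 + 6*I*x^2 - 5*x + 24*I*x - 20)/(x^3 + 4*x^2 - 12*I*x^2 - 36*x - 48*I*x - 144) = (x^2 + 6*I*x - 5)/(x^2 - 12*I*x - 36)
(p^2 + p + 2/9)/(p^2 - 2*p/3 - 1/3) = (p + 2/3)/(p - 1)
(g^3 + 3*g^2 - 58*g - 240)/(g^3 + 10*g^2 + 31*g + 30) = (g^2 - 2*g - 48)/(g^2 + 5*g + 6)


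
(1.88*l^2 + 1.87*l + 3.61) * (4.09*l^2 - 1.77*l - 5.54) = 7.6892*l^4 + 4.3207*l^3 + 1.0398*l^2 - 16.7495*l - 19.9994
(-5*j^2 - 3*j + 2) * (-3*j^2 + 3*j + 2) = 15*j^4 - 6*j^3 - 25*j^2 + 4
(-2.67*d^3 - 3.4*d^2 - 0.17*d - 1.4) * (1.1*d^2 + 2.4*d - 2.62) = -2.937*d^5 - 10.148*d^4 - 1.3516*d^3 + 6.96*d^2 - 2.9146*d + 3.668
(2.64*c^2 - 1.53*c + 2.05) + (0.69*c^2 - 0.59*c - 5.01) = 3.33*c^2 - 2.12*c - 2.96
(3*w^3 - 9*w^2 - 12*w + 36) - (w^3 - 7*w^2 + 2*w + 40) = 2*w^3 - 2*w^2 - 14*w - 4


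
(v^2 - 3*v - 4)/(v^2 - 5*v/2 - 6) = 2*(v + 1)/(2*v + 3)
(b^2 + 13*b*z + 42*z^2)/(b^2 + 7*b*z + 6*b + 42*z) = (b + 6*z)/(b + 6)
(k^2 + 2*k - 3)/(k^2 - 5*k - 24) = (k - 1)/(k - 8)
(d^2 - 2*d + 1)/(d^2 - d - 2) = (-d^2 + 2*d - 1)/(-d^2 + d + 2)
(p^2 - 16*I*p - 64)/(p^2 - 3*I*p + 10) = (p^2 - 16*I*p - 64)/(p^2 - 3*I*p + 10)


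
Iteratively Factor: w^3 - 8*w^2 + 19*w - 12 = (w - 4)*(w^2 - 4*w + 3) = (w - 4)*(w - 3)*(w - 1)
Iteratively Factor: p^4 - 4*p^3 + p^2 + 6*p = (p - 3)*(p^3 - p^2 - 2*p) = p*(p - 3)*(p^2 - p - 2) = p*(p - 3)*(p - 2)*(p + 1)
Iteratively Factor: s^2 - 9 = (s + 3)*(s - 3)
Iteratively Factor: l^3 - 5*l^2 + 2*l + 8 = (l - 4)*(l^2 - l - 2) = (l - 4)*(l + 1)*(l - 2)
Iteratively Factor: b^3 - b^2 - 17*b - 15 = (b + 1)*(b^2 - 2*b - 15) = (b + 1)*(b + 3)*(b - 5)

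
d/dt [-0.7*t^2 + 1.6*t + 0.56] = 1.6 - 1.4*t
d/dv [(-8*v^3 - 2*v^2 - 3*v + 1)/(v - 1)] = 2*(-8*v^3 + 11*v^2 + 2*v + 1)/(v^2 - 2*v + 1)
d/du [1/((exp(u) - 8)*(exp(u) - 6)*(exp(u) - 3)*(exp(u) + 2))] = (-4*exp(3*u) + 45*exp(2*u) - 112*exp(u) - 36)*exp(u)/(exp(8*u) - 30*exp(7*u) + 337*exp(6*u) - 1608*exp(5*u) + 1480*exp(4*u) + 12672*exp(3*u) - 30960*exp(2*u) - 20736*exp(u) + 82944)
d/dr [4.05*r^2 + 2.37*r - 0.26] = 8.1*r + 2.37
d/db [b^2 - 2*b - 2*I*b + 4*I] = 2*b - 2 - 2*I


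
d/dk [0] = 0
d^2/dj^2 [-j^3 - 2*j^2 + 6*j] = -6*j - 4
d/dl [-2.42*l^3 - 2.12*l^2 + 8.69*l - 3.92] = -7.26*l^2 - 4.24*l + 8.69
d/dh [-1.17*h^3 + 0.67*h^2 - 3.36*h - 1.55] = -3.51*h^2 + 1.34*h - 3.36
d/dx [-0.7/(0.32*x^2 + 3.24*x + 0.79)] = (0.448*x + 2.268)/(0.32*x^2 + 3.24*x + 0.79)^2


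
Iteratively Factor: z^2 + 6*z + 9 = (z + 3)*(z + 3)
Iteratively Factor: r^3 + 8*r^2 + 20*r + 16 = (r + 2)*(r^2 + 6*r + 8) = (r + 2)*(r + 4)*(r + 2)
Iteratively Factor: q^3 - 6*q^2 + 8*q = (q - 4)*(q^2 - 2*q) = (q - 4)*(q - 2)*(q)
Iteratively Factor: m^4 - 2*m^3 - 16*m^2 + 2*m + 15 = (m + 3)*(m^3 - 5*m^2 - m + 5) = (m - 1)*(m + 3)*(m^2 - 4*m - 5) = (m - 1)*(m + 1)*(m + 3)*(m - 5)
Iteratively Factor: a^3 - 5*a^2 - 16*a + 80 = (a + 4)*(a^2 - 9*a + 20) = (a - 4)*(a + 4)*(a - 5)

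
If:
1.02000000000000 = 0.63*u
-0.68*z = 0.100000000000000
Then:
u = 1.62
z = -0.15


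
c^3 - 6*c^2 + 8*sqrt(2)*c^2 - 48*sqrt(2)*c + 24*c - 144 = (c - 6)*(c + 2*sqrt(2))*(c + 6*sqrt(2))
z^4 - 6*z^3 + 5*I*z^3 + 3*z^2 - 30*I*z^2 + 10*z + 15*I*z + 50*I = (z - 5)*(z - 2)*(z + 1)*(z + 5*I)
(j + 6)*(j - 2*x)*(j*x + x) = j^3*x - 2*j^2*x^2 + 7*j^2*x - 14*j*x^2 + 6*j*x - 12*x^2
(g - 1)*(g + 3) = g^2 + 2*g - 3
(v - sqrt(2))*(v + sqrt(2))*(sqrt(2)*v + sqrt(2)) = sqrt(2)*v^3 + sqrt(2)*v^2 - 2*sqrt(2)*v - 2*sqrt(2)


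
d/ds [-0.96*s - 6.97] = -0.960000000000000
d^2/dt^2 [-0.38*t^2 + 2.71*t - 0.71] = -0.760000000000000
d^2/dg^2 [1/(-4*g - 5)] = -32/(4*g + 5)^3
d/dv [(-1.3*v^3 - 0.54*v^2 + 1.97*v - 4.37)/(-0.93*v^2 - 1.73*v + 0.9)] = (1.209*v^4 + 4.498*v^3 - 0.7437*v^2 - 9.1002*v - 5.7871)/(0.8649*v^4 + 3.2178*v^3 + 1.3189*v^2 - 3.114*v + 0.81)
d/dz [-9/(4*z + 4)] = 9/(4*(z + 1)^2)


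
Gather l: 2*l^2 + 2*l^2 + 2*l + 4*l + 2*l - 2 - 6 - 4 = 4*l^2 + 8*l - 12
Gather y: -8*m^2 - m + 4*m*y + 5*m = -8*m^2 + 4*m*y + 4*m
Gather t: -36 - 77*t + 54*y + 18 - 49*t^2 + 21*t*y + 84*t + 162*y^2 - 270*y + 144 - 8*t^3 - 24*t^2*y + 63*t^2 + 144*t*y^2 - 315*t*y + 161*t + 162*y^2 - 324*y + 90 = -8*t^3 + t^2*(14 - 24*y) + t*(144*y^2 - 294*y + 168) + 324*y^2 - 540*y + 216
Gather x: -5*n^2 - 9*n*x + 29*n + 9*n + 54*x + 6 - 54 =-5*n^2 + 38*n + x*(54 - 9*n) - 48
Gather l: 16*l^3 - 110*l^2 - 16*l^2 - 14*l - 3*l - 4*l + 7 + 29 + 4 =16*l^3 - 126*l^2 - 21*l + 40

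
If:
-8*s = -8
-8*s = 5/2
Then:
No Solution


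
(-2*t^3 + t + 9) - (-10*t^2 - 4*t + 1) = -2*t^3 + 10*t^2 + 5*t + 8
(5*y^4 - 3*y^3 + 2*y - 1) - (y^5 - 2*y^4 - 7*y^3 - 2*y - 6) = -y^5 + 7*y^4 + 4*y^3 + 4*y + 5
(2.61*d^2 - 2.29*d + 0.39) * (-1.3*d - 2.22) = -3.393*d^3 - 2.8172*d^2 + 4.5768*d - 0.8658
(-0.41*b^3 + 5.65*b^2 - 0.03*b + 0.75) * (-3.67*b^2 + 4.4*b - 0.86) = 1.5047*b^5 - 22.5395*b^4 + 25.3227*b^3 - 7.7435*b^2 + 3.3258*b - 0.645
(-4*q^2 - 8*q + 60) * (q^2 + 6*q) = -4*q^4 - 32*q^3 + 12*q^2 + 360*q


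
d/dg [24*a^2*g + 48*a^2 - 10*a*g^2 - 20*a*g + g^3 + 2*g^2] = 24*a^2 - 20*a*g - 20*a + 3*g^2 + 4*g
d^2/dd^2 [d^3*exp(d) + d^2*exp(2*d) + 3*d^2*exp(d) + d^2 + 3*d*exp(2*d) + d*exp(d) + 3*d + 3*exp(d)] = d^3*exp(d) + 4*d^2*exp(2*d) + 9*d^2*exp(d) + 20*d*exp(2*d) + 19*d*exp(d) + 14*exp(2*d) + 11*exp(d) + 2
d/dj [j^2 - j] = 2*j - 1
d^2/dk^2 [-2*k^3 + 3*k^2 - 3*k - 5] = 6 - 12*k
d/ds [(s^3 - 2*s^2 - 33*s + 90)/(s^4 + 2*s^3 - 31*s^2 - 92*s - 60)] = (-s^6 + 4*s^5 + 72*s^4 - 412*s^3 - 1559*s^2 + 5820*s + 10260)/(s^8 + 4*s^7 - 58*s^6 - 308*s^5 + 473*s^4 + 5464*s^3 + 12184*s^2 + 11040*s + 3600)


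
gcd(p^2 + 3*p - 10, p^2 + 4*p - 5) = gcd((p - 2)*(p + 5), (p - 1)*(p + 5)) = p + 5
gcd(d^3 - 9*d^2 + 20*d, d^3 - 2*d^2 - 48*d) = d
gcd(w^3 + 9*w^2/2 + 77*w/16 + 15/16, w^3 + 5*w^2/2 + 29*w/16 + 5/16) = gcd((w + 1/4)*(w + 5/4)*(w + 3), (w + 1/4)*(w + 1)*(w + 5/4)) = w^2 + 3*w/2 + 5/16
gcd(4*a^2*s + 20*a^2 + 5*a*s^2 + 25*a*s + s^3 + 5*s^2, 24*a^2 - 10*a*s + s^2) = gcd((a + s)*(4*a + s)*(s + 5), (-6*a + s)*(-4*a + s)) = 1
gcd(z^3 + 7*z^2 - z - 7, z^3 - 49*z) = z + 7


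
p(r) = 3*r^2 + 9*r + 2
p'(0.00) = 9.00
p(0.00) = 2.00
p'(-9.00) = -45.00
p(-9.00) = 164.00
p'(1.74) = 19.44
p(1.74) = 26.74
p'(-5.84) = -26.04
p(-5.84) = 51.76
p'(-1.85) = -2.10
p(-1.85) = -4.38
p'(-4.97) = -20.82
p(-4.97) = 31.37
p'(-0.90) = 3.60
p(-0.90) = -3.67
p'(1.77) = 19.62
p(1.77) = 27.33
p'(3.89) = 32.34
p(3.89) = 82.41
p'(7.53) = 54.18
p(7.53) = 239.87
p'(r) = 6*r + 9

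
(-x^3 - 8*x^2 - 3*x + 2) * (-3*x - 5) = 3*x^4 + 29*x^3 + 49*x^2 + 9*x - 10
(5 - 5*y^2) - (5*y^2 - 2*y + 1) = -10*y^2 + 2*y + 4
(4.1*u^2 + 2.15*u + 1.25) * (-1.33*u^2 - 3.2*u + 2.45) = -5.453*u^4 - 15.9795*u^3 + 1.5025*u^2 + 1.2675*u + 3.0625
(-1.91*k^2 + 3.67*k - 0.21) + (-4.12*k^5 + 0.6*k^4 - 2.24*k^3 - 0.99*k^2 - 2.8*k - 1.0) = -4.12*k^5 + 0.6*k^4 - 2.24*k^3 - 2.9*k^2 + 0.87*k - 1.21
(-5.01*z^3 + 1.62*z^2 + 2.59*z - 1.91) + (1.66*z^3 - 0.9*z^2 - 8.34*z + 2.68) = -3.35*z^3 + 0.72*z^2 - 5.75*z + 0.77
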